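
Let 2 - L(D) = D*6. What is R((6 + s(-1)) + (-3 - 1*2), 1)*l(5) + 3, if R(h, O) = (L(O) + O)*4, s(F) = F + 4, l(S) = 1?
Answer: -9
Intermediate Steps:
L(D) = 2 - 6*D (L(D) = 2 - D*6 = 2 - 6*D)
s(F) = 4 + F
R(h, O) = 8 - 20*O (R(h, O) = ((2 - 6*O) + O)*4 = (2 - 5*O)*4 = 8 - 20*O)
R((6 + s(-1)) + (-3 - 1*2), 1)*l(5) + 3 = (8 - 20*1)*1 + 3 = (8 - 20)*1 + 3 = -12*1 + 3 = -12 + 3 = -9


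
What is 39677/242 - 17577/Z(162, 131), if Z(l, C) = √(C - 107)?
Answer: 3607/22 - 5859*√6/4 ≈ -3423.9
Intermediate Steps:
Z(l, C) = √(-107 + C)
39677/242 - 17577/Z(162, 131) = 39677/242 - 17577/√(-107 + 131) = 39677*(1/242) - 17577*√6/12 = 3607/22 - 17577*√6/12 = 3607/22 - 5859*√6/4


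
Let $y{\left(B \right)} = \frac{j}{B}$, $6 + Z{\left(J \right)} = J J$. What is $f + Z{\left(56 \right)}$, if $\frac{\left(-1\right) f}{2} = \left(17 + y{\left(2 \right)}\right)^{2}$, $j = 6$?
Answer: $2330$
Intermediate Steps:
$Z{\left(J \right)} = -6 + J^{2}$ ($Z{\left(J \right)} = -6 + J J = -6 + J^{2}$)
$y{\left(B \right)} = \frac{6}{B}$
$f = -800$ ($f = - 2 \left(17 + \frac{6}{2}\right)^{2} = - 2 \left(17 + 6 \cdot \frac{1}{2}\right)^{2} = - 2 \left(17 + 3\right)^{2} = - 2 \cdot 20^{2} = \left(-2\right) 400 = -800$)
$f + Z{\left(56 \right)} = -800 - \left(6 - 56^{2}\right) = -800 + \left(-6 + 3136\right) = -800 + 3130 = 2330$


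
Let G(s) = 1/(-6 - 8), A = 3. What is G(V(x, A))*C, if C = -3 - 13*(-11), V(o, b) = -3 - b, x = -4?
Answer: -10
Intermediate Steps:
G(s) = -1/14 (G(s) = 1/(-14) = -1/14)
C = 140 (C = -3 + 143 = 140)
G(V(x, A))*C = -1/14*140 = -10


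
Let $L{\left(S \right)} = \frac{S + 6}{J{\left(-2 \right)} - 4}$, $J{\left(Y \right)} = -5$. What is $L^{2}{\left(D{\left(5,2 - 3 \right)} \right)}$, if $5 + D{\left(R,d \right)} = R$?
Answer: $\frac{4}{9} \approx 0.44444$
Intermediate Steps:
$D{\left(R,d \right)} = -5 + R$
$L{\left(S \right)} = - \frac{2}{3} - \frac{S}{9}$ ($L{\left(S \right)} = \frac{S + 6}{-5 - 4} = \frac{6 + S}{-9} = \left(6 + S\right) \left(- \frac{1}{9}\right) = - \frac{2}{3} - \frac{S}{9}$)
$L^{2}{\left(D{\left(5,2 - 3 \right)} \right)} = \left(- \frac{2}{3} - \frac{-5 + 5}{9}\right)^{2} = \left(- \frac{2}{3} - 0\right)^{2} = \left(- \frac{2}{3} + 0\right)^{2} = \left(- \frac{2}{3}\right)^{2} = \frac{4}{9}$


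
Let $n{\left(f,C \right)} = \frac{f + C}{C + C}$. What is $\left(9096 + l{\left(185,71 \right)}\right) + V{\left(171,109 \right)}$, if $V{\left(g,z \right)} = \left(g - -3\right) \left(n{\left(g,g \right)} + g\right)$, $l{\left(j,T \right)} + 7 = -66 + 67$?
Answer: $39018$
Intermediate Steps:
$l{\left(j,T \right)} = -6$ ($l{\left(j,T \right)} = -7 + \left(-66 + 67\right) = -7 + 1 = -6$)
$n{\left(f,C \right)} = \frac{C + f}{2 C}$
$V{\left(g,z \right)} = \left(1 + g\right) \left(3 + g\right)$ ($V{\left(g,z \right)} = \left(g - -3\right) \left(\frac{g + g}{2 g} + g\right) = \left(g + 3\right) \left(\frac{2 g}{2 g} + g\right) = \left(3 + g\right) \left(1 + g\right) = \left(1 + g\right) \left(3 + g\right)$)
$\left(9096 + l{\left(185,71 \right)}\right) + V{\left(171,109 \right)} = \left(9096 - 6\right) + \left(3 + 171^{2} + 4 \cdot 171\right) = 9090 + \left(3 + 29241 + 684\right) = 9090 + 29928 = 39018$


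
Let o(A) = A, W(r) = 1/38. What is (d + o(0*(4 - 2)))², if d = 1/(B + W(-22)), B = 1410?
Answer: 1444/2870923561 ≈ 5.0297e-7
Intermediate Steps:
W(r) = 1/38
d = 38/53581 (d = 1/(1410 + 1/38) = 1/(53581/38) = 38/53581 ≈ 0.00070921)
(d + o(0*(4 - 2)))² = (38/53581 + 0*(4 - 2))² = (38/53581 + 0*2)² = (38/53581 + 0)² = (38/53581)² = 1444/2870923561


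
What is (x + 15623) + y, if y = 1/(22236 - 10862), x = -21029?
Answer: -61487843/11374 ≈ -5406.0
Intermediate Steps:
y = 1/11374 ≈ 8.7920e-5
(x + 15623) + y = (-21029 + 15623) + 1/11374 = -5406 + 1/11374 = -61487843/11374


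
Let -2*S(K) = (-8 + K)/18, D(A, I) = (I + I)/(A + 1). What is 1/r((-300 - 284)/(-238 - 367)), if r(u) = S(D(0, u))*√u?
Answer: 6655*√730/29784 ≈ 6.0371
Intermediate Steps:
D(A, I) = 2*I/(1 + A) (D(A, I) = (2*I)/(1 + A) = 2*I/(1 + A))
S(K) = 2/9 - K/36 (S(K) = -(-8 + K)/(2*18) = -(-4/9 + K/18)/2 = 2/9 - K/36)
r(u) = √u*(2/9 - u/18) (r(u) = (2/9 - u/(18*(1 + 0)))*√u = (2/9 - u/(18*1))*√u = (2/9 - u/18)*√u = √u*(2/9 - u/18))
1/r((-300 - 284)/(-238 - 367)) = 1/(√((-300 - 284)/(-238 - 367))*(4 - (-300 - 284)/(-238 - 367))/18) = 1/(√(-584/(-605))*(4 - (-584)/(-605))/18) = 1/(√(-584*(-1/605))*(4 - (-584)*(-1)/605)/18) = 1/(√(584/605)*(4 - 1*584/605)/18) = 1/((2*√730/55)*(4 - 584/605)/18) = 1/((1/18)*(2*√730/55)*(1836/605)) = 1/(204*√730/33275) = 6655*√730/29784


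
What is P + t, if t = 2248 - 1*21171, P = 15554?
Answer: -3369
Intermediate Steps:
t = -18923 (t = 2248 - 21171 = -18923)
P + t = 15554 - 18923 = -3369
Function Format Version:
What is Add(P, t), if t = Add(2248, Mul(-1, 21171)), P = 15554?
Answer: -3369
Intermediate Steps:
t = -18923 (t = Add(2248, -21171) = -18923)
Add(P, t) = Add(15554, -18923) = -3369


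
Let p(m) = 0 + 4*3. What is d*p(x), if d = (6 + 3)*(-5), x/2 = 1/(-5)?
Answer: -540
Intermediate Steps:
x = -2/5 (x = 2/(-5) = 2*(-1/5) = -2/5 ≈ -0.40000)
p(m) = 12 (p(m) = 0 + 12 = 12)
d = -45 (d = 9*(-5) = -45)
d*p(x) = -45*12 = -540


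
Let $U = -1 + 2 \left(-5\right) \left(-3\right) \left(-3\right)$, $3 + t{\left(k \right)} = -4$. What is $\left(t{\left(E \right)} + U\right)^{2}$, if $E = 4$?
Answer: $9604$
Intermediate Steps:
$t{\left(k \right)} = -7$ ($t{\left(k \right)} = -3 - 4 = -7$)
$U = -91$ ($U = -1 + \left(-10\right) \left(-3\right) \left(-3\right) = -1 + 30 \left(-3\right) = -1 - 90 = -91$)
$\left(t{\left(E \right)} + U\right)^{2} = \left(-7 - 91\right)^{2} = \left(-98\right)^{2} = 9604$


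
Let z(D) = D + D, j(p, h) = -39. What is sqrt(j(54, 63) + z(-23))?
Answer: I*sqrt(85) ≈ 9.2195*I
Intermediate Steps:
z(D) = 2*D
sqrt(j(54, 63) + z(-23)) = sqrt(-39 + 2*(-23)) = sqrt(-39 - 46) = sqrt(-85) = I*sqrt(85)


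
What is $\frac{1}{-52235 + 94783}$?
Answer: $\frac{1}{42548} \approx 2.3503 \cdot 10^{-5}$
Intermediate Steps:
$\frac{1}{-52235 + 94783} = \frac{1}{42548}$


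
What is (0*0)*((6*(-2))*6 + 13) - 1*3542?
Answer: -3542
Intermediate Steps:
(0*0)*((6*(-2))*6 + 13) - 1*3542 = 0*(-12*6 + 13) - 3542 = 0*(-72 + 13) - 3542 = 0*(-59) - 3542 = 0 - 3542 = -3542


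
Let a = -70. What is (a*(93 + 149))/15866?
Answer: -8470/7933 ≈ -1.0677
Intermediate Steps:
(a*(93 + 149))/15866 = -70*(93 + 149)/15866 = -70*242*(1/15866) = -16940*1/15866 = -8470/7933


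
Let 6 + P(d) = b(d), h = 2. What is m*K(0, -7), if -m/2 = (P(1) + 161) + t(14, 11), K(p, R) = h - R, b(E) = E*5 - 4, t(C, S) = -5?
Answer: -2718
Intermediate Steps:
b(E) = -4 + 5*E (b(E) = 5*E - 4 = -4 + 5*E)
K(p, R) = 2 - R
P(d) = -10 + 5*d (P(d) = -6 + (-4 + 5*d) = -10 + 5*d)
m = -302 (m = -2*(((-10 + 5*1) + 161) - 5) = -2*(((-10 + 5) + 161) - 5) = -2*((-5 + 161) - 5) = -2*(156 - 5) = -2*151 = -302)
m*K(0, -7) = -302*(2 - 1*(-7)) = -302*(2 + 7) = -302*9 = -2718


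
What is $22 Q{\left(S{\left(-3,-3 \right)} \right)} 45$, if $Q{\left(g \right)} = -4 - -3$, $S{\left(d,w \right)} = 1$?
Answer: $-990$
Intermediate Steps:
$Q{\left(g \right)} = -1$ ($Q{\left(g \right)} = -4 + 3 = -1$)
$22 Q{\left(S{\left(-3,-3 \right)} \right)} 45 = 22 \left(-1\right) 45 = \left(-22\right) 45 = -990$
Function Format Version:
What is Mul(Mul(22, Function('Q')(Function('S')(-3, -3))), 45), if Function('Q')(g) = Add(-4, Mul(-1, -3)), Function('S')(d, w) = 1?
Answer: -990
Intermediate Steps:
Function('Q')(g) = -1 (Function('Q')(g) = Add(-4, 3) = -1)
Mul(Mul(22, Function('Q')(Function('S')(-3, -3))), 45) = Mul(Mul(22, -1), 45) = Mul(-22, 45) = -990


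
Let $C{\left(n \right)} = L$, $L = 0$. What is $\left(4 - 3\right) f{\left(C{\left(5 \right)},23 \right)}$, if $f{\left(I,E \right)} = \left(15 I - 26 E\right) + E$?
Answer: $-575$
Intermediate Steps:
$C{\left(n \right)} = 0$
$f{\left(I,E \right)} = - 25 E + 15 I$ ($f{\left(I,E \right)} = \left(- 26 E + 15 I\right) + E = - 25 E + 15 I$)
$\left(4 - 3\right) f{\left(C{\left(5 \right)},23 \right)} = \left(4 - 3\right) \left(\left(-25\right) 23 + 15 \cdot 0\right) = \left(4 - 3\right) \left(-575 + 0\right) = 1 \left(-575\right) = -575$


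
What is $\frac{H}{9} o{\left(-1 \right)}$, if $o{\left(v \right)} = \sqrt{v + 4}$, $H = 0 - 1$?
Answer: $- \frac{\sqrt{3}}{9} \approx -0.19245$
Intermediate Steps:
$H = -1$ ($H = 0 - 1 = -1$)
$o{\left(v \right)} = \sqrt{4 + v}$
$\frac{H}{9} o{\left(-1 \right)} = - \frac{1}{9} \sqrt{4 - 1} = \left(-1\right) \frac{1}{9} \sqrt{3} = - \frac{\sqrt{3}}{9}$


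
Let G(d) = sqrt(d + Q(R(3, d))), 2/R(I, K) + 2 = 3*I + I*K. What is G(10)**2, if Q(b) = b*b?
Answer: 13694/1369 ≈ 10.003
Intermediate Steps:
R(I, K) = 2/(-2 + 3*I + I*K) (R(I, K) = 2/(-2 + (3*I + I*K)) = 2/(-2 + 3*I + I*K))
Q(b) = b**2
G(d) = sqrt(d + 4/(7 + 3*d)**2) (G(d) = sqrt(d + (2/(-2 + 3*3 + 3*d))**2) = sqrt(d + (2/(-2 + 9 + 3*d))**2) = sqrt(d + (2/(7 + 3*d))**2) = sqrt(d + 4/(7 + 3*d)**2))
G(10)**2 = (sqrt(10 + 4/(7 + 3*10)**2))**2 = (sqrt(10 + 4/(7 + 30)**2))**2 = (sqrt(10 + 4/37**2))**2 = (sqrt(10 + 4*(1/1369)))**2 = (sqrt(10 + 4/1369))**2 = (sqrt(13694/1369))**2 = (sqrt(13694)/37)**2 = 13694/1369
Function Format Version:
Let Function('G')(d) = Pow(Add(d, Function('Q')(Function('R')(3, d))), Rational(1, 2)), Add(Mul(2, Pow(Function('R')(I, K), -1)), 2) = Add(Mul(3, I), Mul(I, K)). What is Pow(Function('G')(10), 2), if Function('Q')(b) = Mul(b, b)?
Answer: Rational(13694, 1369) ≈ 10.003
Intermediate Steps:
Function('R')(I, K) = Mul(2, Pow(Add(-2, Mul(3, I), Mul(I, K)), -1)) (Function('R')(I, K) = Mul(2, Pow(Add(-2, Add(Mul(3, I), Mul(I, K))), -1)) = Mul(2, Pow(Add(-2, Mul(3, I), Mul(I, K)), -1)))
Function('Q')(b) = Pow(b, 2)
Function('G')(d) = Pow(Add(d, Mul(4, Pow(Add(7, Mul(3, d)), -2))), Rational(1, 2)) (Function('G')(d) = Pow(Add(d, Pow(Mul(2, Pow(Add(-2, Mul(3, 3), Mul(3, d)), -1)), 2)), Rational(1, 2)) = Pow(Add(d, Pow(Mul(2, Pow(Add(-2, 9, Mul(3, d)), -1)), 2)), Rational(1, 2)) = Pow(Add(d, Pow(Mul(2, Pow(Add(7, Mul(3, d)), -1)), 2)), Rational(1, 2)) = Pow(Add(d, Mul(4, Pow(Add(7, Mul(3, d)), -2))), Rational(1, 2)))
Pow(Function('G')(10), 2) = Pow(Pow(Add(10, Mul(4, Pow(Add(7, Mul(3, 10)), -2))), Rational(1, 2)), 2) = Pow(Pow(Add(10, Mul(4, Pow(Add(7, 30), -2))), Rational(1, 2)), 2) = Pow(Pow(Add(10, Mul(4, Pow(37, -2))), Rational(1, 2)), 2) = Pow(Pow(Add(10, Mul(4, Rational(1, 1369))), Rational(1, 2)), 2) = Pow(Pow(Add(10, Rational(4, 1369)), Rational(1, 2)), 2) = Pow(Pow(Rational(13694, 1369), Rational(1, 2)), 2) = Pow(Mul(Rational(1, 37), Pow(13694, Rational(1, 2))), 2) = Rational(13694, 1369)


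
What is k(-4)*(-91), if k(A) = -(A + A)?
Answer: -728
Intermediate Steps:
k(A) = -2*A
k(-4)*(-91) = -2*(-4)*(-91) = 8*(-91) = -728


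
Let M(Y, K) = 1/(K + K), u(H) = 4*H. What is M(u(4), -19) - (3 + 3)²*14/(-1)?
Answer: 19151/38 ≈ 503.97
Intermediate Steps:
M(Y, K) = 1/(2*K)
M(u(4), -19) - (3 + 3)²*14/(-1) = (½)/(-19) - (3 + 3)²*14/(-1) = (½)*(-1/19) - 6²*14*(-1) = -1/38 - 36*14*(-1) = -1/38 - 504*(-1) = -1/38 - 1*(-504) = -1/38 + 504 = 19151/38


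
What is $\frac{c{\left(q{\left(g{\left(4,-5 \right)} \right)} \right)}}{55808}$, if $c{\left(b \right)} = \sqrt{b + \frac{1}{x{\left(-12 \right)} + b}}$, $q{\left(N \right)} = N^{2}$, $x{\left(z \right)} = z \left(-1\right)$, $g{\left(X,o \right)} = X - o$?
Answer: $\frac{\sqrt{700662}}{5190144} \approx 0.00016128$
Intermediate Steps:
$x{\left(z \right)} = - z$
$c{\left(b \right)} = \sqrt{b + \frac{1}{12 + b}}$ ($c{\left(b \right)} = \sqrt{b + \frac{1}{\left(-1\right) \left(-12\right) + b}} = \sqrt{b + \frac{1}{12 + b}}$)
$\frac{c{\left(q{\left(g{\left(4,-5 \right)} \right)} \right)}}{55808} = \frac{\sqrt{\frac{1 + \left(4 - -5\right)^{2} \left(12 + \left(4 - -5\right)^{2}\right)}{12 + \left(4 - -5\right)^{2}}}}{55808} = \sqrt{\frac{1 + \left(4 + 5\right)^{2} \left(12 + \left(4 + 5\right)^{2}\right)}{12 + \left(4 + 5\right)^{2}}} \cdot \frac{1}{55808} = \sqrt{\frac{1 + 9^{2} \left(12 + 9^{2}\right)}{12 + 9^{2}}} \cdot \frac{1}{55808} = \sqrt{\frac{1 + 81 \left(12 + 81\right)}{12 + 81}} \cdot \frac{1}{55808} = \sqrt{\frac{1 + 81 \cdot 93}{93}} \cdot \frac{1}{55808} = \sqrt{\frac{1 + 7533}{93}} \cdot \frac{1}{55808} = \sqrt{\frac{1}{93} \cdot 7534} \cdot \frac{1}{55808} = \sqrt{\frac{7534}{93}} \cdot \frac{1}{55808} = \frac{\sqrt{700662}}{93} \cdot \frac{1}{55808} = \frac{\sqrt{700662}}{5190144}$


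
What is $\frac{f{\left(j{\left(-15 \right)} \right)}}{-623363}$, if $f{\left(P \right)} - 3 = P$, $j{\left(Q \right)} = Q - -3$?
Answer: $\frac{9}{623363} \approx 1.4438 \cdot 10^{-5}$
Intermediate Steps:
$j{\left(Q \right)} = 3 + Q$ ($j{\left(Q \right)} = Q + 3 = 3 + Q$)
$f{\left(P \right)} = 3 + P$
$\frac{f{\left(j{\left(-15 \right)} \right)}}{-623363} = \frac{3 + \left(3 - 15\right)}{-623363} = \left(3 - 12\right) \left(- \frac{1}{623363}\right) = \left(-9\right) \left(- \frac{1}{623363}\right) = \frac{9}{623363}$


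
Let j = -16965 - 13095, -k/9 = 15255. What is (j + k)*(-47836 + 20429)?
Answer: 4586698485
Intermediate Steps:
k = -137295 (k = -9*15255 = -137295)
j = -30060
(j + k)*(-47836 + 20429) = (-30060 - 137295)*(-47836 + 20429) = -167355*(-27407) = 4586698485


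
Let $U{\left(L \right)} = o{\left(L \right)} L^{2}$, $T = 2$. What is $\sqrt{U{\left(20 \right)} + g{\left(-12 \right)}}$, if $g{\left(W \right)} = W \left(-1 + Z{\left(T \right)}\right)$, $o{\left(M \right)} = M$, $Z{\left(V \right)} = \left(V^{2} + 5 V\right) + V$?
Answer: $2 \sqrt{1955} \approx 88.431$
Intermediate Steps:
$Z{\left(V \right)} = V^{2} + 6 V$
$g{\left(W \right)} = 15 W$ ($g{\left(W \right)} = W \left(-1 + 2 \left(6 + 2\right)\right) = W \left(-1 + 2 \cdot 8\right) = W \left(-1 + 16\right) = W 15 = 15 W$)
$U{\left(L \right)} = L^{3}$ ($U{\left(L \right)} = L L^{2} = L^{3}$)
$\sqrt{U{\left(20 \right)} + g{\left(-12 \right)}} = \sqrt{20^{3} + 15 \left(-12\right)} = \sqrt{8000 - 180} = \sqrt{7820} = 2 \sqrt{1955}$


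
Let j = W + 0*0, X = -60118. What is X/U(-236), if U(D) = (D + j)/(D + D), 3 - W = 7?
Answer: -1773481/15 ≈ -1.1823e+5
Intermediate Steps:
W = -4 (W = 3 - 1*7 = 3 - 7 = -4)
j = -4 (j = -4 + 0*0 = -4 + 0 = -4)
U(D) = (-4 + D)/(2*D) (U(D) = (D - 4)/(D + D) = (-4 + D)/((2*D)) = (-4 + D)*(1/(2*D)) = (-4 + D)/(2*D))
X/U(-236) = -60118*(-472/(-4 - 236)) = -60118/((1/2)*(-1/236)*(-240)) = -60118/30/59 = -60118*59/30 = -1773481/15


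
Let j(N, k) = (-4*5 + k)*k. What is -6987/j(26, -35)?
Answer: -6987/1925 ≈ -3.6296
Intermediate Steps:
j(N, k) = k*(-20 + k) (j(N, k) = (-20 + k)*k = k*(-20 + k))
-6987/j(26, -35) = -6987*(-1/(35*(-20 - 35))) = -6987/((-35*(-55))) = -6987/1925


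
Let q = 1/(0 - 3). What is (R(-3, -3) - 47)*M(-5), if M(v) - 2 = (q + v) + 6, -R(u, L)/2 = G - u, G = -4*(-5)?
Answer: -248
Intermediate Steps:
G = 20
q = -⅓ (q = 1/(-3) = -⅓ ≈ -0.33333)
R(u, L) = -40 + 2*u (R(u, L) = -2*(20 - u) = -40 + 2*u)
M(v) = 23/3 + v (M(v) = 2 + ((-⅓ + v) + 6) = 2 + (17/3 + v) = 23/3 + v)
(R(-3, -3) - 47)*M(-5) = ((-40 + 2*(-3)) - 47)*(23/3 - 5) = ((-40 - 6) - 47)*(8/3) = (-46 - 47)*(8/3) = -93*8/3 = -248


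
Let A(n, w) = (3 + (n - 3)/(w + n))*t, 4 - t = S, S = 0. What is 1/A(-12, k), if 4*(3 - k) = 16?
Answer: 13/216 ≈ 0.060185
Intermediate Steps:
k = -1 (k = 3 - ¼*16 = 3 - 4 = -1)
t = 4 (t = 4 - 1*0 = 4 + 0 = 4)
A(n, w) = 12 + 4*(-3 + n)/(n + w) (A(n, w) = (3 + (n - 3)/(w + n))*4 = (3 + (-3 + n)/(n + w))*4 = 12 + 4*(-3 + n)/(n + w))
1/A(-12, k) = 1/(4*(-3 + 3*(-1) + 4*(-12))/(-12 - 1)) = 1/(4*(-3 - 3 - 48)/(-13)) = 1/(4*(-1/13)*(-54)) = 1/(216/13) = 13/216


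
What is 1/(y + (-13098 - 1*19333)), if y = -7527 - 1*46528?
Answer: -1/86486 ≈ -1.1563e-5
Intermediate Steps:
y = -54055 (y = -7527 - 46528 = -54055)
1/(y + (-13098 - 1*19333)) = 1/(-54055 + (-13098 - 1*19333)) = 1/(-54055 + (-13098 - 19333)) = 1/(-54055 - 32431) = 1/(-86486) = -1/86486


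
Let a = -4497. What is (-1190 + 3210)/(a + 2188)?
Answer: -2020/2309 ≈ -0.87484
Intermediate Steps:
(-1190 + 3210)/(a + 2188) = (-1190 + 3210)/(-4497 + 2188) = 2020/(-2309) = 2020*(-1/2309) = -2020/2309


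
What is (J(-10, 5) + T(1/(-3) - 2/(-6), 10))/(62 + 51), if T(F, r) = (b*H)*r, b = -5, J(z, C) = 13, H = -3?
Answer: 163/113 ≈ 1.4425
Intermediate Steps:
T(F, r) = 15*r (T(F, r) = (-5*(-3))*r = 15*r)
(J(-10, 5) + T(1/(-3) - 2/(-6), 10))/(62 + 51) = (13 + 15*10)/(62 + 51) = (13 + 150)/113 = 163*(1/113) = 163/113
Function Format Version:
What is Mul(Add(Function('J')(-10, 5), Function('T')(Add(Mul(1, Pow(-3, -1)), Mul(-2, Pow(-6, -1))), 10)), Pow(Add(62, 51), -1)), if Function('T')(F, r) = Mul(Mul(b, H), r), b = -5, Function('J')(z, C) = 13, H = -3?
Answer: Rational(163, 113) ≈ 1.4425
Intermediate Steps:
Function('T')(F, r) = Mul(15, r) (Function('T')(F, r) = Mul(Mul(-5, -3), r) = Mul(15, r))
Mul(Add(Function('J')(-10, 5), Function('T')(Add(Mul(1, Pow(-3, -1)), Mul(-2, Pow(-6, -1))), 10)), Pow(Add(62, 51), -1)) = Mul(Add(13, Mul(15, 10)), Pow(Add(62, 51), -1)) = Mul(Add(13, 150), Pow(113, -1)) = Mul(163, Rational(1, 113)) = Rational(163, 113)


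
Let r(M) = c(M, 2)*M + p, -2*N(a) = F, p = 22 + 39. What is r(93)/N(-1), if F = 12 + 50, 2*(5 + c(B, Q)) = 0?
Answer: 404/31 ≈ 13.032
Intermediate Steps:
c(B, Q) = -5 (c(B, Q) = -5 + (½)*0 = -5 + 0 = -5)
p = 61
F = 62
N(a) = -31 (N(a) = -½*62 = -31)
r(M) = 61 - 5*M (r(M) = -5*M + 61 = 61 - 5*M)
r(93)/N(-1) = (61 - 5*93)/(-31) = (61 - 465)*(-1/31) = -404*(-1/31) = 404/31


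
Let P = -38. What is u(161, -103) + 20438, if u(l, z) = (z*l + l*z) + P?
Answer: -12766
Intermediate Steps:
u(l, z) = -38 + 2*l*z (u(l, z) = (z*l + l*z) - 38 = (l*z + l*z) - 38 = 2*l*z - 38 = -38 + 2*l*z)
u(161, -103) + 20438 = (-38 + 2*161*(-103)) + 20438 = (-38 - 33166) + 20438 = -33204 + 20438 = -12766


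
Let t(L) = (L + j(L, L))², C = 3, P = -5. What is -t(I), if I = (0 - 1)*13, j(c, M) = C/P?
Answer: -4624/25 ≈ -184.96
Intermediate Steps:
j(c, M) = -⅗ (j(c, M) = 3/(-5) = 3*(-⅕) = -⅗)
I = -13 (I = -1*13 = -13)
t(L) = (-⅗ + L)² (t(L) = (L - ⅗)² = (-⅗ + L)²)
-t(I) = -(-3 + 5*(-13))²/25 = -(-3 - 65)²/25 = -(-68)²/25 = -4624/25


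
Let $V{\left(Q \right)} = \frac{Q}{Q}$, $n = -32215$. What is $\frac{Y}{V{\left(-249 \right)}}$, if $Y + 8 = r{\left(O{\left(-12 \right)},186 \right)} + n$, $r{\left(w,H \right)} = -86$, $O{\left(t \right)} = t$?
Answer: $-32309$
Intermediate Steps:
$V{\left(Q \right)} = 1$
$Y = -32309$ ($Y = -8 - 32301 = -32309$)
$\frac{Y}{V{\left(-249 \right)}} = - \frac{32309}{1} = \left(-32309\right) 1 = -32309$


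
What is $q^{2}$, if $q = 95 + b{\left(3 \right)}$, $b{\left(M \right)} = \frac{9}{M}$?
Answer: $9604$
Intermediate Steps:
$q = 98$ ($q = 95 + \frac{9}{3} = 95 + 9 \cdot \frac{1}{3} = 95 + 3 = 98$)
$q^{2} = 98^{2} = 9604$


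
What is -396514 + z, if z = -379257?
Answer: -775771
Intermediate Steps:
-396514 + z = -396514 - 379257 = -775771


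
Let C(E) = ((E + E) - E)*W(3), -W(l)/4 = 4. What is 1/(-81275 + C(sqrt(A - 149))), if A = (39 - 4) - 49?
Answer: I/(-81275*I + 16*sqrt(163)) ≈ -1.2304e-5 + 3.0924e-8*I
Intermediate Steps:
W(l) = -16 (W(l) = -4*4 = -16)
A = -14 (A = 35 - 49 = -14)
C(E) = -16*E (C(E) = ((E + E) - E)*(-16) = (2*E - E)*(-16) = E*(-16) = -16*E)
1/(-81275 + C(sqrt(A - 149))) = 1/(-81275 - 16*sqrt(-14 - 149)) = 1/(-81275 - 16*I*sqrt(163))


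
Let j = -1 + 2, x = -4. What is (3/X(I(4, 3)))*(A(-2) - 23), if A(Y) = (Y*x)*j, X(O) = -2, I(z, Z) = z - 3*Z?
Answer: 45/2 ≈ 22.500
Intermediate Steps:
j = 1
A(Y) = -4*Y (A(Y) = (Y*(-4))*1 = -4*Y*1 = -4*Y)
(3/X(I(4, 3)))*(A(-2) - 23) = (3/(-2))*(-4*(-2) - 23) = (3*(-1/2))*(8 - 23) = -3/2*(-15) = 45/2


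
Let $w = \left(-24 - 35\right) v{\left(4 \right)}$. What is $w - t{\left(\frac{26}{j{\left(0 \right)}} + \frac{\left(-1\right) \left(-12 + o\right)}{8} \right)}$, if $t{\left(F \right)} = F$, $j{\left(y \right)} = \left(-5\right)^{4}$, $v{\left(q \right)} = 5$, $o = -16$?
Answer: $- \frac{373177}{1250} \approx -298.54$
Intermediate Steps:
$j{\left(y \right)} = 625$
$w = -295$ ($w = \left(-24 - 35\right) 5 = \left(-59\right) 5 = -295$)
$w - t{\left(\frac{26}{j{\left(0 \right)}} + \frac{\left(-1\right) \left(-12 + o\right)}{8} \right)} = -295 - \left(\frac{26}{625} + \frac{\left(-1\right) \left(-12 - 16\right)}{8}\right) = -295 - \left(26 \cdot \frac{1}{625} + \left(-1\right) \left(-28\right) \frac{1}{8}\right) = -295 - \left(\frac{26}{625} + 28 \cdot \frac{1}{8}\right) = -295 - \left(\frac{26}{625} + \frac{7}{2}\right) = -295 - \frac{4427}{1250} = - \frac{373177}{1250}$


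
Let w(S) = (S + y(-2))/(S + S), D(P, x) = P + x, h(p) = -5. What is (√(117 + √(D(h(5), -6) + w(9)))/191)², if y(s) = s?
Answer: 117/36481 + I*√382/218886 ≈ 0.0032071 + 8.9292e-5*I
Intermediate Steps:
w(S) = (-2 + S)/(2*S) (w(S) = (S - 2)/(S + S) = (-2 + S)/((2*S)) = (-2 + S)*(1/(2*S)) = (-2 + S)/(2*S))
(√(117 + √(D(h(5), -6) + w(9)))/191)² = (√(117 + √((-5 - 6) + (½)*(-2 + 9)/9))/191)² = (√(117 + √(-11 + (½)*(⅑)*7))*(1/191))² = (√(117 + √(-11 + 7/18))*(1/191))² = (√(117 + √(-191/18))*(1/191))² = (√(117 + I*√382/6)*(1/191))² = (√(117 + I*√382/6)/191)² = 117/36481 + I*√382/218886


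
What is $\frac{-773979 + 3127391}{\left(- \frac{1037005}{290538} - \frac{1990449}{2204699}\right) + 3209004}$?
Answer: $\frac{1507475322081167544}{2055520918951352191} \approx 0.73338$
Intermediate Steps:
$\frac{-773979 + 3127391}{\left(- \frac{1037005}{290538} - \frac{1990449}{2204699}\right) + 3209004} = \frac{2353412}{\left(\left(-1037005\right) \frac{1}{290538} - \frac{1990449}{2204699}\right) + 3209004} = \frac{2353412}{\left(- \frac{1037005}{290538} - \frac{1990449}{2204699}\right) + 3209004} = \frac{2353412}{- \frac{2864584958057}{640548838062} + 3209004} = \frac{2353412}{\frac{2055520918951352191}{640548838062}} = 2353412 \cdot \frac{640548838062}{2055520918951352191} = \frac{1507475322081167544}{2055520918951352191}$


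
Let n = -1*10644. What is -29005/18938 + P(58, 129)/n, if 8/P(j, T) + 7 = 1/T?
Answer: -11602258851/7575900706 ≈ -1.5315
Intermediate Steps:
n = -10644
P(j, T) = 8/(-7 + 1/T)
-29005/18938 + P(58, 129)/n = -29005/18938 - 8*129/(-1 + 7*129)/(-10644) = -29005*1/18938 - 8*129/(-1 + 903)*(-1/10644) = -29005/18938 - 8*129/902*(-1/10644) = -29005/18938 - 8*129*1/902*(-1/10644) = -29005/18938 - 516/451*(-1/10644) = -29005/18938 + 43/400037 = -11602258851/7575900706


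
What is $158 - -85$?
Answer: $243$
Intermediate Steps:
$158 - -85 = 158 + 85 = 243$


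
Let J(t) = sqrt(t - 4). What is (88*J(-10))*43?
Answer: 3784*I*sqrt(14) ≈ 14158.0*I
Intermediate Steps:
J(t) = sqrt(-4 + t)
(88*J(-10))*43 = (88*sqrt(-4 - 10))*43 = (88*sqrt(-14))*43 = (88*(I*sqrt(14)))*43 = (88*I*sqrt(14))*43 = 3784*I*sqrt(14)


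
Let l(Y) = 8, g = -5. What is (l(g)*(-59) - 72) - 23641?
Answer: -24185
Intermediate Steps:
(l(g)*(-59) - 72) - 23641 = (8*(-59) - 72) - 23641 = (-472 - 72) - 23641 = -544 - 23641 = -24185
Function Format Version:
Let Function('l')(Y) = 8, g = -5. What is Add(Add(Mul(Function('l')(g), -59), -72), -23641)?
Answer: -24185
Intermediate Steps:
Add(Add(Mul(Function('l')(g), -59), -72), -23641) = Add(Add(Mul(8, -59), -72), -23641) = Add(Add(-472, -72), -23641) = Add(-544, -23641) = -24185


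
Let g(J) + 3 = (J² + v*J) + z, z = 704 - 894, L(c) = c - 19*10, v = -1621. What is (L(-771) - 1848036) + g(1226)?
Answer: -2333460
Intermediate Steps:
L(c) = -190 + c (L(c) = c - 190 = -190 + c)
z = -190
g(J) = -193 + J² - 1621*J (g(J) = -3 + ((J² - 1621*J) - 190) = -3 + (-190 + J² - 1621*J) = -193 + J² - 1621*J)
(L(-771) - 1848036) + g(1226) = ((-190 - 771) - 1848036) + (-193 + 1226² - 1621*1226) = (-961 - 1848036) + (-193 + 1503076 - 1987346) = -1848997 - 484463 = -2333460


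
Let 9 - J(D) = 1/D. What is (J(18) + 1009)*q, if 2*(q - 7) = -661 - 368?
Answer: -18597845/36 ≈ -5.1661e+5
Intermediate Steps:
J(D) = 9 - 1/D
q = -1015/2 (q = 7 + (-661 - 368)/2 = 7 + (1/2)*(-1029) = 7 - 1029/2 = -1015/2 ≈ -507.50)
(J(18) + 1009)*q = ((9 - 1/18) + 1009)*(-1015/2) = (161/18 + 1009)*(-1015/2) = (18323/18)*(-1015/2) = -18597845/36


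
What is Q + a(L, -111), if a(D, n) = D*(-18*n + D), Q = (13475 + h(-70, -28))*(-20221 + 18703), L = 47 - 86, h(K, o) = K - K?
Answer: -20531451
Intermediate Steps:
h(K, o) = 0
L = -39
Q = -20455050 (Q = (13475 + 0)*(-20221 + 18703) = 13475*(-1518) = -20455050)
a(D, n) = D*(D - 18*n)
Q + a(L, -111) = -20455050 - 39*(-39 - 18*(-111)) = -20455050 - 39*(-39 + 1998) = -20455050 - 39*1959 = -20455050 - 76401 = -20531451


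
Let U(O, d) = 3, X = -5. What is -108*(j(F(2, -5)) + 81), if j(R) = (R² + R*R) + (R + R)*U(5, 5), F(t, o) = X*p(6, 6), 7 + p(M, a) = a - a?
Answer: -296028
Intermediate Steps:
p(M, a) = -7 (p(M, a) = -7 + (a - a) = -7 + 0 = -7)
F(t, o) = 35 (F(t, o) = -5*(-7) = 35)
j(R) = 2*R² + 6*R (j(R) = (R² + R*R) + (R + R)*3 = (R² + R²) + (2*R)*3 = 2*R² + 6*R)
-108*(j(F(2, -5)) + 81) = -108*(2*35*(3 + 35) + 81) = -108*(2*35*38 + 81) = -108*(2660 + 81) = -108*2741 = -296028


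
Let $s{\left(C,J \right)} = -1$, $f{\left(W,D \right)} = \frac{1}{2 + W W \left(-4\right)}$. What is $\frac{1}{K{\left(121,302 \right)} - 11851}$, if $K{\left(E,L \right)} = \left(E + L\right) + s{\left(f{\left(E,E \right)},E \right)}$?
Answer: $- \frac{1}{11429} \approx -8.7497 \cdot 10^{-5}$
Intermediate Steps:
$f{\left(W,D \right)} = \frac{1}{2 - 4 W^{2}}$ ($f{\left(W,D \right)} = \frac{1}{2 + W^{2} \left(-4\right)} = \frac{1}{2 - 4 W^{2}}$)
$K{\left(E,L \right)} = -1 + E + L$ ($K{\left(E,L \right)} = \left(E + L\right) - 1 = -1 + E + L$)
$\frac{1}{K{\left(121,302 \right)} - 11851} = \frac{1}{\left(-1 + 121 + 302\right) - 11851} = \frac{1}{422 - 11851} = \frac{1}{-11429} = - \frac{1}{11429}$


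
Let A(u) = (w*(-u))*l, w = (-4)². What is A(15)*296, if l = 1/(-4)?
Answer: 17760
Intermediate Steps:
w = 16
l = -¼ (l = 1*(-¼) = -¼ ≈ -0.25000)
A(u) = 4*u (A(u) = (16*(-u))*(-¼) = -16*u*(-¼) = 4*u)
A(15)*296 = (4*15)*296 = 60*296 = 17760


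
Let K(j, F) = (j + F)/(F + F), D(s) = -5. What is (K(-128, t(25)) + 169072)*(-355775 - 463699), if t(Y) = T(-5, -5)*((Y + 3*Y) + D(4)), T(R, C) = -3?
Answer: -13162316679287/95 ≈ -1.3855e+11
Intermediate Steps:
t(Y) = 15 - 12*Y (t(Y) = -3*((Y + 3*Y) - 5) = -3*(4*Y - 5) = -3*(-5 + 4*Y) = 15 - 12*Y)
K(j, F) = (F + j)/(2*F) (K(j, F) = (F + j)/((2*F)) = (F + j)*(1/(2*F)) = (F + j)/(2*F))
(K(-128, t(25)) + 169072)*(-355775 - 463699) = (((15 - 12*25) - 128)/(2*(15 - 12*25)) + 169072)*(-355775 - 463699) = (((15 - 300) - 128)/(2*(15 - 300)) + 169072)*(-819474) = ((1/2)*(-285 - 128)/(-285) + 169072)*(-819474) = ((1/2)*(-1/285)*(-413) + 169072)*(-819474) = (413/570 + 169072)*(-819474) = (96371453/570)*(-819474) = -13162316679287/95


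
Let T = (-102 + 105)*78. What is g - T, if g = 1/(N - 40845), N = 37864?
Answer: -697555/2981 ≈ -234.00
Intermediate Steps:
g = -1/2981 (g = 1/(37864 - 40845) = 1/(-2981) = -1/2981 ≈ -0.00033546)
T = 234 (T = 3*78 = 234)
g - T = -1/2981 - 1*234 = -1/2981 - 234 = -697555/2981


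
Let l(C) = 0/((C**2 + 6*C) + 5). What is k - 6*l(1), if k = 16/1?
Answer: 16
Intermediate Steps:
k = 16 (k = 16*1 = 16)
l(C) = 0 (l(C) = 0/(5 + C**2 + 6*C) = 0)
k - 6*l(1) = 16 - 6*0 = 16 + 0 = 16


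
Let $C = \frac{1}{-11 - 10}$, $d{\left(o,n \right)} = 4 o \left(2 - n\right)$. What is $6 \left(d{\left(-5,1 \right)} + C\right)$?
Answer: $- \frac{842}{7} \approx -120.29$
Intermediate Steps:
$d{\left(o,n \right)} = 4 o \left(2 - n\right)$
$C = - \frac{1}{21}$ ($C = \frac{1}{-21} = - \frac{1}{21} \approx -0.047619$)
$6 \left(d{\left(-5,1 \right)} + C\right) = 6 \left(4 \left(-5\right) \left(2 - 1\right) - \frac{1}{21}\right) = 6 \left(4 \left(-5\right) 1 - \frac{1}{21}\right) = 6 \left(-20 - \frac{1}{21}\right) = 6 \left(- \frac{421}{21}\right) = - \frac{842}{7}$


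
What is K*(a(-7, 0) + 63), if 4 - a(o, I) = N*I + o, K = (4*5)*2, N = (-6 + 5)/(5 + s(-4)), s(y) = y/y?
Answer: 2960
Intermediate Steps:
s(y) = 1
N = -⅙ (N = (-6 + 5)/(5 + 1) = -1/6 = -1*⅙ = -⅙ ≈ -0.16667)
K = 40 (K = 20*2 = 40)
a(o, I) = 4 - o + I/6 (a(o, I) = 4 - (-I/6 + o) = 4 - (o - I/6) = 4 + (-o + I/6) = 4 - o + I/6)
K*(a(-7, 0) + 63) = 40*((4 - 1*(-7) + (⅙)*0) + 63) = 40*((4 + 7 + 0) + 63) = 40*(11 + 63) = 40*74 = 2960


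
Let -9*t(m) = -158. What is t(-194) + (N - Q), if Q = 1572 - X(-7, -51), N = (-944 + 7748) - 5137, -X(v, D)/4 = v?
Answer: 1265/9 ≈ 140.56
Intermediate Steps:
X(v, D) = -4*v
N = 1667 (N = 6804 - 5137 = 1667)
Q = 1544 (Q = 1572 - (-4)*(-7) = 1572 - 1*28 = 1572 - 28 = 1544)
t(m) = 158/9 (t(m) = -⅑*(-158) = 158/9)
t(-194) + (N - Q) = 158/9 + (1667 - 1*1544) = 158/9 + (1667 - 1544) = 158/9 + 123 = 1265/9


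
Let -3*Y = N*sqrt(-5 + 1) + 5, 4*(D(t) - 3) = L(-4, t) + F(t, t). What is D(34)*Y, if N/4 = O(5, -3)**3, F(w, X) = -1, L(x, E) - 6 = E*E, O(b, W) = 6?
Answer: -1955/4 - 168912*I ≈ -488.75 - 1.6891e+5*I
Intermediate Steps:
L(x, E) = 6 + E**2 (L(x, E) = 6 + E*E = 6 + E**2)
D(t) = 17/4 + t**2/4 (D(t) = 3 + ((6 + t**2) - 1)/4 = 3 + (5 + t**2)/4 = 3 + (5/4 + t**2/4) = 17/4 + t**2/4)
N = 864 (N = 4*6**3 = 4*216 = 864)
Y = -5/3 - 576*I (Y = -(864*sqrt(-5 + 1) + 5)/3 = -(864*sqrt(-4) + 5)/3 = -(864*(2*I) + 5)/3 = -(1728*I + 5)/3 = -(5 + 1728*I)/3 = -5/3 - 576*I ≈ -1.6667 - 576.0*I)
D(34)*Y = (17/4 + (1/4)*34**2)*(-5/3 - 576*I) = (17/4 + (1/4)*1156)*(-5/3 - 576*I) = (17/4 + 289)*(-5/3 - 576*I) = 1173*(-5/3 - 576*I)/4 = -1955/4 - 168912*I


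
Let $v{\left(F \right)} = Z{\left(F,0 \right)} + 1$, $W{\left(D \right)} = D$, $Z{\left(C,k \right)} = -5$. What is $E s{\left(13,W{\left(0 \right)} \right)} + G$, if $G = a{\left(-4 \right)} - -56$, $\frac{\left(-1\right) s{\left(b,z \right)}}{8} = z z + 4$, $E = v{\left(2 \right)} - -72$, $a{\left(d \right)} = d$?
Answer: $-2124$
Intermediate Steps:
$v{\left(F \right)} = -4$ ($v{\left(F \right)} = -5 + 1 = -4$)
$E = 68$ ($E = -4 - -72 = -4 + 72 = 68$)
$s{\left(b,z \right)} = -32 - 8 z^{2}$ ($s{\left(b,z \right)} = - 8 \left(z z + 4\right) = - 8 \left(z^{2} + 4\right) = - 8 \left(4 + z^{2}\right) = -32 - 8 z^{2}$)
$G = 52$ ($G = -4 - -56 = -4 + 56 = 52$)
$E s{\left(13,W{\left(0 \right)} \right)} + G = 68 \left(-32 - 8 \cdot 0^{2}\right) + 52 = 68 \left(-32 - 0\right) + 52 = 68 \left(-32 + 0\right) + 52 = 68 \left(-32\right) + 52 = -2176 + 52 = -2124$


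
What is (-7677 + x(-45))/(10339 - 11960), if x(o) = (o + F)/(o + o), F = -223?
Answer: 345331/72945 ≈ 4.7341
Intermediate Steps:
x(o) = (-223 + o)/(2*o) (x(o) = (o - 223)/(o + o) = (-223 + o)/((2*o)) = (-223 + o)*(1/(2*o)) = (-223 + o)/(2*o))
(-7677 + x(-45))/(10339 - 11960) = (-7677 + (1/2)*(-223 - 45)/(-45))/(10339 - 11960) = (-7677 + (1/2)*(-1/45)*(-268))/(-1621) = (-7677 + 134/45)*(-1/1621) = -345331/45*(-1/1621) = 345331/72945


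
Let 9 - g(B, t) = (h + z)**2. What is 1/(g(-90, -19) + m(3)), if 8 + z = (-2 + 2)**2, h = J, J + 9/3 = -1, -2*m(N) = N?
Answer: -2/273 ≈ -0.0073260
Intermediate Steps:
m(N) = -N/2
J = -4 (J = -3 - 1 = -4)
h = -4
z = -8 (z = -8 + (-2 + 2)**2 = -8 + 0**2 = -8 + 0 = -8)
g(B, t) = -135 (g(B, t) = 9 - (-4 - 8)**2 = 9 - 1*(-12)**2 = 9 - 1*144 = 9 - 144 = -135)
1/(g(-90, -19) + m(3)) = 1/(-135 - 1/2*3) = 1/(-135 - 3/2) = 1/(-273/2) = -2/273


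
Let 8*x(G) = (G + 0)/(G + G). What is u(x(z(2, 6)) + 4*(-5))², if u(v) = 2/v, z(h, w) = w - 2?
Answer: 1024/101761 ≈ 0.010063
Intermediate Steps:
z(h, w) = -2 + w
x(G) = 1/16 (x(G) = ((G + 0)/(G + G))/8 = (G/((2*G)))/8 = (G*(1/(2*G)))/8 = (⅛)*(½) = 1/16)
u(x(z(2, 6)) + 4*(-5))² = (2/(1/16 + 4*(-5)))² = (2/(1/16 - 20))² = (2/(-319/16))² = (2*(-16/319))² = (-32/319)² = 1024/101761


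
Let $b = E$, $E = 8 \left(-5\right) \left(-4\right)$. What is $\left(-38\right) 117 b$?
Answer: $-711360$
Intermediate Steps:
$E = 160$ ($E = \left(-40\right) \left(-4\right) = 160$)
$b = 160$
$\left(-38\right) 117 b = \left(-38\right) 117 \cdot 160 = \left(-4446\right) 160 = -711360$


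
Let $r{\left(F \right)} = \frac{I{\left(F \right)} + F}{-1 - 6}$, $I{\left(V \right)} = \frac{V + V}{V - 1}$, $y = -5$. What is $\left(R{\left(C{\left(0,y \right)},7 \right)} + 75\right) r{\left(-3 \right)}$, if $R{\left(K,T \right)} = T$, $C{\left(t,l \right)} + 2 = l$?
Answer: $\frac{123}{7} \approx 17.571$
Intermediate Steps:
$C{\left(t,l \right)} = -2 + l$
$I{\left(V \right)} = \frac{2 V}{-1 + V}$
$r{\left(F \right)} = - \frac{F}{7} - \frac{2 F}{7 \left(-1 + F\right)}$ ($r{\left(F \right)} = \frac{\frac{2 F}{-1 + F} + F}{-1 - 6} = \frac{F + \frac{2 F}{-1 + F}}{-7} = \left(F + \frac{2 F}{-1 + F}\right) \left(- \frac{1}{7}\right) = - \frac{F}{7} - \frac{2 F}{7 \left(-1 + F\right)}$)
$\left(R{\left(C{\left(0,y \right)},7 \right)} + 75\right) r{\left(-3 \right)} = \left(7 + 75\right) \frac{1}{7} \left(-3\right) \frac{1}{-1 - 3} \left(-1 - -3\right) = 82 \cdot \frac{1}{7} \left(-3\right) \frac{1}{-4} \left(-1 + 3\right) = 82 \cdot \frac{1}{7} \left(-3\right) \left(- \frac{1}{4}\right) 2 = 82 \cdot \frac{3}{14} = \frac{123}{7}$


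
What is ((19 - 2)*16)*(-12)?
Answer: -3264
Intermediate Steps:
((19 - 2)*16)*(-12) = (17*16)*(-12) = 272*(-12) = -3264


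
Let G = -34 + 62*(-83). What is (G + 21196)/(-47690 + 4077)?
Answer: -16016/43613 ≈ -0.36723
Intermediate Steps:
G = -5180 (G = -34 - 5146 = -5180)
(G + 21196)/(-47690 + 4077) = (-5180 + 21196)/(-47690 + 4077) = 16016/(-43613) = 16016*(-1/43613) = -16016/43613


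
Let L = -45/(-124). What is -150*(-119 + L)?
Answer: 1103325/62 ≈ 17796.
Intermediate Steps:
L = 45/124 (L = -45*(-1/124) = 45/124 ≈ 0.36290)
-150*(-119 + L) = -150*(-119 + 45/124) = -150*(-14711/124) = 1103325/62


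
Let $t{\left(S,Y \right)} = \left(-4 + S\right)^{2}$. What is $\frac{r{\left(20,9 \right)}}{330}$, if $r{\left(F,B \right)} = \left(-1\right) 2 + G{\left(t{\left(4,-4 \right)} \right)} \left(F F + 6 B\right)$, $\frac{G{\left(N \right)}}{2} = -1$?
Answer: $- \frac{91}{33} \approx -2.7576$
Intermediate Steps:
$G{\left(N \right)} = -2$ ($G{\left(N \right)} = 2 \left(-1\right) = -2$)
$r{\left(F,B \right)} = -2 - 12 B - 2 F^{2}$ ($r{\left(F,B \right)} = \left(-1\right) 2 - 2 \left(F F + 6 B\right) = -2 - 2 \left(F^{2} + 6 B\right) = -2 - \left(2 F^{2} + 12 B\right) = -2 - 12 B - 2 F^{2}$)
$\frac{r{\left(20,9 \right)}}{330} = \frac{-2 - 108 - 2 \cdot 20^{2}}{330} = \left(-2 - 108 - 800\right) \frac{1}{330} = \left(-910\right) \frac{1}{330} = - \frac{91}{33}$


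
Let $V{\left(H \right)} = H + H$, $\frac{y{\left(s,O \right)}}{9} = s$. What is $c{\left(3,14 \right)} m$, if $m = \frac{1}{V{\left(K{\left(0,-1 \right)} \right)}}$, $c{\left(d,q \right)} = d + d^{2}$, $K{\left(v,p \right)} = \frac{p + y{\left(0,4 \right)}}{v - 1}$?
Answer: $6$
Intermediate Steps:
$y{\left(s,O \right)} = 9 s$
$K{\left(v,p \right)} = \frac{p}{-1 + v}$ ($K{\left(v,p \right)} = \frac{p + 9 \cdot 0}{v - 1} = \frac{p + 0}{-1 + v} = \frac{p}{-1 + v}$)
$V{\left(H \right)} = 2 H$
$m = \frac{1}{2}$ ($m = \frac{1}{2 \left(- \frac{1}{-1 + 0}\right)} = \frac{1}{2 \left(- \frac{1}{-1}\right)} = \frac{1}{2 \left(\left(-1\right) \left(-1\right)\right)} = \frac{1}{2 \cdot 1} = \frac{1}{2} \approx 0.5$)
$c{\left(3,14 \right)} m = 3 \left(1 + 3\right) \frac{1}{2} = 3 \cdot 4 \cdot \frac{1}{2} = 12 \cdot \frac{1}{2} = 6$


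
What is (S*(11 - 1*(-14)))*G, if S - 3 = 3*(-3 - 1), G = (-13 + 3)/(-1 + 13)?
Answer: 375/2 ≈ 187.50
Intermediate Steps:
G = -⅚ (G = -10/12 = -10*1/12 = -⅚ ≈ -0.83333)
S = -9 (S = 3 + 3*(-3 - 1) = 3 + 3*(-4) = 3 - 12 = -9)
(S*(11 - 1*(-14)))*G = -9*(11 - 1*(-14))*(-⅚) = -9*(11 + 14)*(-⅚) = -9*25*(-⅚) = -225*(-⅚) = 375/2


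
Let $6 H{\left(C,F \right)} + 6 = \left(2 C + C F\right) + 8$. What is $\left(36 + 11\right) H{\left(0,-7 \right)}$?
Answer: $\frac{47}{3} \approx 15.667$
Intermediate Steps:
$H{\left(C,F \right)} = \frac{1}{3} + \frac{C}{3} + \frac{C F}{6}$ ($H{\left(C,F \right)} = -1 + \frac{\left(2 C + C F\right) + 8}{6} = -1 + \frac{8 + 2 C + C F}{6} = -1 + \left(\frac{4}{3} + \frac{C}{3} + \frac{C F}{6}\right) = \frac{1}{3} + \frac{C}{3} + \frac{C F}{6}$)
$\left(36 + 11\right) H{\left(0,-7 \right)} = \left(36 + 11\right) \left(\frac{1}{3} + \frac{1}{3} \cdot 0 + \frac{1}{6} \cdot 0 \left(-7\right)\right) = 47 \left(\frac{1}{3} + 0 + 0\right) = 47 \cdot \frac{1}{3} = \frac{47}{3}$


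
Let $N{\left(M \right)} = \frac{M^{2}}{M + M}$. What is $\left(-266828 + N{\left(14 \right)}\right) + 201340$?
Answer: $-65481$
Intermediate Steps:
$N{\left(M \right)} = \frac{M}{2}$ ($N{\left(M \right)} = \frac{M^{2}}{2 M} = \frac{1}{2 M} M^{2} = \frac{M}{2}$)
$\left(-266828 + N{\left(14 \right)}\right) + 201340 = \left(-266828 + \frac{1}{2} \cdot 14\right) + 201340 = \left(-266828 + 7\right) + 201340 = -266821 + 201340 = -65481$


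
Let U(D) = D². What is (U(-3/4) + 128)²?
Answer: 4231249/256 ≈ 16528.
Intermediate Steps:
(U(-3/4) + 128)² = ((-3/4)² + 128)² = ((-3*¼)² + 128)² = ((-¾)² + 128)² = (9/16 + 128)² = (2057/16)² = 4231249/256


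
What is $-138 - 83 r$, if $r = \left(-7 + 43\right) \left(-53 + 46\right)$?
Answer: $20778$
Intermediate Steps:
$r = -252$ ($r = 36 \left(-7\right) = -252$)
$-138 - 83 r = -138 - -20916 = -138 + 20916 = 20778$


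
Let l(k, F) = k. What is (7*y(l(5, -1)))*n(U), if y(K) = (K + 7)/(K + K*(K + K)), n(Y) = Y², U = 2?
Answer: 336/55 ≈ 6.1091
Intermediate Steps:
y(K) = (7 + K)/(K + 2*K²) (y(K) = (7 + K)/(K + K*(2*K)) = (7 + K)/(K + 2*K²))
(7*y(l(5, -1)))*n(U) = (7*((7 + 5)/(5*(1 + 2*5))))*2² = (7*((⅕)*12/(1 + 10)))*4 = (7*((⅕)*12/11))*4 = (7*((⅕)*(1/11)*12))*4 = (7*(12/55))*4 = (84/55)*4 = 336/55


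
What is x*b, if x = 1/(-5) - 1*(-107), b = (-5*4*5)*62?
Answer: -662160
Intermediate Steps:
b = -6200 (b = -20*5*62 = -100*62 = -6200)
x = 534/5 (x = -⅕ + 107 = 534/5 ≈ 106.80)
x*b = (534/5)*(-6200) = -662160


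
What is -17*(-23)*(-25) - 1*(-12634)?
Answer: 2859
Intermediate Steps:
-17*(-23)*(-25) - 1*(-12634) = 391*(-25) + 12634 = -9775 + 12634 = 2859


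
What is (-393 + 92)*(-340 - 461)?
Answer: 241101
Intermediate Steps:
(-393 + 92)*(-340 - 461) = -301*(-801) = 241101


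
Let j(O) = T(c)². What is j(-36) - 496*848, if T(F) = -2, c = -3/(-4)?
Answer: -420604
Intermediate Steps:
c = ¾ (c = -3*(-¼) = ¾ ≈ 0.75000)
j(O) = 4 (j(O) = (-2)² = 4)
j(-36) - 496*848 = 4 - 496*848 = 4 - 420608 = -420604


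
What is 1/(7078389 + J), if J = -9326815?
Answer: -1/2248426 ≈ -4.4476e-7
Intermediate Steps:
1/(7078389 + J) = 1/(7078389 - 9326815) = 1/(-2248426) = -1/2248426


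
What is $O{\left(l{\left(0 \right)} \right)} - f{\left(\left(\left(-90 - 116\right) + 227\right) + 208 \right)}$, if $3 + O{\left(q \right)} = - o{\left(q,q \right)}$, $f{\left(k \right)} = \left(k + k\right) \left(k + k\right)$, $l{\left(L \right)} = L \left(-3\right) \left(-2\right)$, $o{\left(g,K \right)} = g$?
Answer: $-209767$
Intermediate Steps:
$l{\left(L \right)} = 6 L$ ($l{\left(L \right)} = - 3 L \left(-2\right) = 6 L$)
$f{\left(k \right)} = 4 k^{2}$ ($f{\left(k \right)} = 2 k 2 k = 4 k^{2}$)
$O{\left(q \right)} = -3 - q$
$O{\left(l{\left(0 \right)} \right)} - f{\left(\left(\left(-90 - 116\right) + 227\right) + 208 \right)} = \left(-3 - 6 \cdot 0\right) - 4 \left(\left(\left(-90 - 116\right) + 227\right) + 208\right)^{2} = \left(-3 - 0\right) - 4 \left(\left(\left(-90 - 116\right) + 227\right) + 208\right)^{2} = \left(-3 + 0\right) - 4 \left(\left(-206 + 227\right) + 208\right)^{2} = -3 - 4 \left(21 + 208\right)^{2} = -3 - 4 \cdot 229^{2} = -3 - 4 \cdot 52441 = -3 - 209764 = -209767$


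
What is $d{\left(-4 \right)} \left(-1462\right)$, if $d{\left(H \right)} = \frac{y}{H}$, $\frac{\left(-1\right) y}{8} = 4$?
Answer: $-11696$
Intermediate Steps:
$y = -32$ ($y = \left(-8\right) 4 = -32$)
$d{\left(H \right)} = - \frac{32}{H}$
$d{\left(-4 \right)} \left(-1462\right) = - \frac{32}{-4} \left(-1462\right) = \left(-32\right) \left(- \frac{1}{4}\right) \left(-1462\right) = 8 \left(-1462\right) = -11696$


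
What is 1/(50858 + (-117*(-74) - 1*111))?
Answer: 1/59405 ≈ 1.6834e-5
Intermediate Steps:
1/(50858 + (-117*(-74) - 1*111)) = 1/(50858 + (8658 - 111)) = 1/(50858 + 8547) = 1/59405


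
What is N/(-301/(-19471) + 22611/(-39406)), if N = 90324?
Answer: -69303277189224/428397575 ≈ -1.6177e+5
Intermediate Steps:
N/(-301/(-19471) + 22611/(-39406)) = 90324/(-301/(-19471) + 22611/(-39406)) = 90324/(-301*(-1/19471) + 22611*(-1/39406)) = 90324/(301/19471 - 22611/39406) = 90324/(-428397575/767274226) = 90324*(-767274226/428397575) = -69303277189224/428397575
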